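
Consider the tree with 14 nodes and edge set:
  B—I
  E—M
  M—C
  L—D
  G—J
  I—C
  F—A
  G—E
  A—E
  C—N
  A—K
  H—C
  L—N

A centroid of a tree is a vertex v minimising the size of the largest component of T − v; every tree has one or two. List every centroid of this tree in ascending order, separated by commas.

If M is removed the pieces have sizes 7, 6, all ≤ ⌊14/2⌋ = 7.
Its neighbour C also leaves a largest component of size 7, so both are centroids.

C, M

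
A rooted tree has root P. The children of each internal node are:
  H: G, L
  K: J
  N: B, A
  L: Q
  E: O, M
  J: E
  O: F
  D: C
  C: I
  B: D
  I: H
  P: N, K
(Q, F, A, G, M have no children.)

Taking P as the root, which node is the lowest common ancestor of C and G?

Path C→root: C D B N P; path G→root: G H I C D B N P.
First common node: C.

C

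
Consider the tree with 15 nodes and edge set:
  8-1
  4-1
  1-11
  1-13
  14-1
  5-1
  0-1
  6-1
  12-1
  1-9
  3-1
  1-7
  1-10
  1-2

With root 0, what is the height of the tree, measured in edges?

2

12 sits deepest: 0–1–12 — 2 edges from the root.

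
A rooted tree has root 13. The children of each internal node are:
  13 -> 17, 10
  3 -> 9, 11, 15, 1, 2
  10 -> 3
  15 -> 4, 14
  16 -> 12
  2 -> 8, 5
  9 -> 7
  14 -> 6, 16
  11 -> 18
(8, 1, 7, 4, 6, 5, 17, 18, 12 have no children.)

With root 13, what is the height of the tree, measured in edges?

12 sits deepest: 13-10-3-15-14-16-12 — 6 edges from the root.

6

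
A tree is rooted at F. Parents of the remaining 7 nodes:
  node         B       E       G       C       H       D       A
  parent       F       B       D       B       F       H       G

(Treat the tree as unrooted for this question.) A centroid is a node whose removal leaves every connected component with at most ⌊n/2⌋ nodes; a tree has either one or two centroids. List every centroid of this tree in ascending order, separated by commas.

Removing H splits the tree into components of sizes 4, 3; the largest is 4 ≤ ⌊8/2⌋ = 4.
F is adjacent to H and is also a centroid (the largest component after removing it is likewise 4).

F, H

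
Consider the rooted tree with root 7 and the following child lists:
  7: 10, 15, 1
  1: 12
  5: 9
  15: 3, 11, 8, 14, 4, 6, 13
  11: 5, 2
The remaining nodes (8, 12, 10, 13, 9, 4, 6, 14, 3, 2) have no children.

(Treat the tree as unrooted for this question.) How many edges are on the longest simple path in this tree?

6

A longest path is 12 - 1 - 7 - 15 - 11 - 5 - 9, with 6 edges.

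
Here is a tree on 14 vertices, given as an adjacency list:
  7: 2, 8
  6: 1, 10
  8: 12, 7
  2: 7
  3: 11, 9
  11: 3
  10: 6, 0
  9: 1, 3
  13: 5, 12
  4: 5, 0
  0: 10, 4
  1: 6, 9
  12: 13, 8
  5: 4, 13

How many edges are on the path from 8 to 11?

11

8–12–13–5–4–0–10–6–1–9–3–11: 11 edges.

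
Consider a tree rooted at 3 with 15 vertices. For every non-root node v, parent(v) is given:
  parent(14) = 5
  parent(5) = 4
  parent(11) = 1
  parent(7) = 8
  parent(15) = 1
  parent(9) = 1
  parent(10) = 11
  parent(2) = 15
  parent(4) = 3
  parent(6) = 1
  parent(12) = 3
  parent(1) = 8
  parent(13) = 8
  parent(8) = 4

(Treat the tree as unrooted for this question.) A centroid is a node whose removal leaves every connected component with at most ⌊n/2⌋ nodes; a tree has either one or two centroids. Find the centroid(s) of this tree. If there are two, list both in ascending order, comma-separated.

If 8 is removed the pieces have sizes 7, 5, 1, 1, all ≤ ⌊15/2⌋ = 7.
Every other node leaves some component of size > 7, so the centroid is unique.

8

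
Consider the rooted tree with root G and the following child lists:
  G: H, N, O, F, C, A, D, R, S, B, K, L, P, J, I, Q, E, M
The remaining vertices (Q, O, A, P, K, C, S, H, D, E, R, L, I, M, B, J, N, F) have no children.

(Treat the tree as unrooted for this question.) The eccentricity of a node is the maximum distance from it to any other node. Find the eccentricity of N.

2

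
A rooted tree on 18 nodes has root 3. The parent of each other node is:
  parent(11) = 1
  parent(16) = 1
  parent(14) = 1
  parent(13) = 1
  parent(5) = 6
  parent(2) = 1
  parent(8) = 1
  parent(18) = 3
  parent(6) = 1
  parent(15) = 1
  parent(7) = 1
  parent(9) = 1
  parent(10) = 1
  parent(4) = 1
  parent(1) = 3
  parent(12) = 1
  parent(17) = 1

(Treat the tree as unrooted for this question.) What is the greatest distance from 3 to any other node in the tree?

3

A farthest node from 3 is 5.
The path 3-1-6-5 has 3 edges.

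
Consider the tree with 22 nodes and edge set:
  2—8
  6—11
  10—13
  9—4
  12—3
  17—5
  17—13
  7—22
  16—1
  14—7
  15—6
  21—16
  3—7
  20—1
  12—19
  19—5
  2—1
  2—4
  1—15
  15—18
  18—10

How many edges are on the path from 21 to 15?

21–16–1–15: 3 edges.

3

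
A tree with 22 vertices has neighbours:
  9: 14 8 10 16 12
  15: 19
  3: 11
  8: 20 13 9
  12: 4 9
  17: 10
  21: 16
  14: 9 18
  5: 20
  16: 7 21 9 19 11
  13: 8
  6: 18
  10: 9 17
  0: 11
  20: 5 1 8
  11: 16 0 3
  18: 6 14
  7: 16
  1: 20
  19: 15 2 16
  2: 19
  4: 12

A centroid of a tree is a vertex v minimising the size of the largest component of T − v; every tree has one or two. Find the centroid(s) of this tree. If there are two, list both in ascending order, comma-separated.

If 9 is removed the pieces have sizes 9, 5, 3, 2, 2, all ≤ ⌊22/2⌋ = 11.
Every other node leaves some component of size > 11, so the centroid is unique.

9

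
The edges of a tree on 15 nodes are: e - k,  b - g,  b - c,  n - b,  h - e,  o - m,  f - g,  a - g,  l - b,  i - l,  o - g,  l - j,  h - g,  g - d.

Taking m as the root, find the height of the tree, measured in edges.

A deepest node is k, reached by m-o-g-h-e-k.
That path has 5 edges, so the height is 5.

5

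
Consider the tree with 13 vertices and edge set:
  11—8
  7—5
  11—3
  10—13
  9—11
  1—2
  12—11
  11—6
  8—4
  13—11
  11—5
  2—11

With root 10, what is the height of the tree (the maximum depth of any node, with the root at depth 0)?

A deepest node is 1, reached by 10–13–11–2–1.
That path has 4 edges, so the height is 4.

4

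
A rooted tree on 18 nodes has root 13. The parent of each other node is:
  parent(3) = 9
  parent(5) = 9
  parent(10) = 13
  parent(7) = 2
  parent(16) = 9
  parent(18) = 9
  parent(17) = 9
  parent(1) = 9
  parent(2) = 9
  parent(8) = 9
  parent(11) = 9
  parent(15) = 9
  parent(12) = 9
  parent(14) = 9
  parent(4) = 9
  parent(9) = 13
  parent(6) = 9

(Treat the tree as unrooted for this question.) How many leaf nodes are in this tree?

The leaves are 1, 3, 4, 5, 6, 7, 8, 10, 11, 12, 14, 15, 16, 17, 18.
That is 15 leaves.

15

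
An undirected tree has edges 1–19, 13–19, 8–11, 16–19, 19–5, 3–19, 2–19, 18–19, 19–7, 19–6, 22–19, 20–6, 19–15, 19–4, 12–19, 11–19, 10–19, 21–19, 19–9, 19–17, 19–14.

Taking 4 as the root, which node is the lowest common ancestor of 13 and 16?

19

Path 13→root: 13 19 4; path 16→root: 16 19 4.
First common node: 19.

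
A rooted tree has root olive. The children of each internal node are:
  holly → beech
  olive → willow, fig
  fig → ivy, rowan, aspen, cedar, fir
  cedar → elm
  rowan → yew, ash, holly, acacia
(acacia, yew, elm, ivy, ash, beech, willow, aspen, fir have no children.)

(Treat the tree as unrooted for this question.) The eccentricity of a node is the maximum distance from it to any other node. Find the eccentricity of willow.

5

The node farthest from willow is beech, via willow-olive-fig-rowan-holly-beech — 5 edges.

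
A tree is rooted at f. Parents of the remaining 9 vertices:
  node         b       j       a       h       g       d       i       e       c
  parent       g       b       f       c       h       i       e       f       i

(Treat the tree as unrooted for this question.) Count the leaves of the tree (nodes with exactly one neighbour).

3

The leaves are a, d, j.
That is 3 leaves.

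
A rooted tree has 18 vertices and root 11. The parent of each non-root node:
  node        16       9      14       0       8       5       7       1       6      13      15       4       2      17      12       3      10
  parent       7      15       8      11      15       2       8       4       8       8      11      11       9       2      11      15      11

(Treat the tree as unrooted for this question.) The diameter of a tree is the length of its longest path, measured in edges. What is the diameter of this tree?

6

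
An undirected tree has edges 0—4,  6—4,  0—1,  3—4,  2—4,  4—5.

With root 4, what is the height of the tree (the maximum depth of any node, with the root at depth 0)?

2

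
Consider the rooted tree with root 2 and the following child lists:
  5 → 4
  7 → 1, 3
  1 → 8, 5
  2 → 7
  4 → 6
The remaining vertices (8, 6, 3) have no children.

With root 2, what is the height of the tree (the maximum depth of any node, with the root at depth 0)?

The longest root-to-leaf path is 2-7-1-5-4-6 (5 edges).

5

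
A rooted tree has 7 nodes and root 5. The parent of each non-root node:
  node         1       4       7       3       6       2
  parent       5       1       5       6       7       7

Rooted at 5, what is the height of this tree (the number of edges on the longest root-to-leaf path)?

3

A deepest node is 3, reached by 5 – 7 – 6 – 3.
That path has 3 edges, so the height is 3.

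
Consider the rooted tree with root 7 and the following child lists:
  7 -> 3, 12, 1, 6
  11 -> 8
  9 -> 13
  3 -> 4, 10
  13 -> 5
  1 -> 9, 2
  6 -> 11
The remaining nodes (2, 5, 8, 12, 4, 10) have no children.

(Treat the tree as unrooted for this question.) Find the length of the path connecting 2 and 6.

2 - 1 - 7 - 6: 3 edges.

3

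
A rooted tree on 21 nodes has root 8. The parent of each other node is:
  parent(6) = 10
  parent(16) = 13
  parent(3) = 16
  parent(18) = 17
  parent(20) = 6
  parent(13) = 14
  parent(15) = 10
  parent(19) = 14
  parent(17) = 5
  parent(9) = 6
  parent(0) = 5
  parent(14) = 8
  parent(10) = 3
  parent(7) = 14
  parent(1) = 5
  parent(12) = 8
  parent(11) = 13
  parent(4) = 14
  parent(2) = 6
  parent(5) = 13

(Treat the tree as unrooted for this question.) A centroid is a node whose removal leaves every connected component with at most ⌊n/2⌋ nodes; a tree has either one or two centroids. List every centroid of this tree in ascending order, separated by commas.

13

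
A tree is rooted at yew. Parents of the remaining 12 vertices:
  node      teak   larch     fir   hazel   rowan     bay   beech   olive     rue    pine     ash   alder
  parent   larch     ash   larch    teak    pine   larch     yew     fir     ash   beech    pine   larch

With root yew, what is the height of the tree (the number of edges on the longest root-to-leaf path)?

The longest root-to-leaf path is yew-beech-pine-ash-larch-teak-hazel (6 edges).

6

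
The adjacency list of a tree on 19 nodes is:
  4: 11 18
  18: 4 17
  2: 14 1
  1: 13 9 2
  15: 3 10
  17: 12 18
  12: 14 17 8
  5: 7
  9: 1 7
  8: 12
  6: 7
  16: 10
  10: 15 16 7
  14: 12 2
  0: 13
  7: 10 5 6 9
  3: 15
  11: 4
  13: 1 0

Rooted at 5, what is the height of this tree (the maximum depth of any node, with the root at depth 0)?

11 sits deepest: 5-7-9-1-2-14-12-17-18-4-11 — 10 edges from the root.

10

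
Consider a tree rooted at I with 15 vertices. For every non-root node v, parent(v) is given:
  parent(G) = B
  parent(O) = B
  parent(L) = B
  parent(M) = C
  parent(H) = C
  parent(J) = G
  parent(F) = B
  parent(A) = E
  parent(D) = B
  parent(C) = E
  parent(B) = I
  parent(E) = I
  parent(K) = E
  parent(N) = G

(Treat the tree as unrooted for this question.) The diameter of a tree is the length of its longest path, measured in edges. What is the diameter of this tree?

6

Starting from J, a farthest node is H at distance 6.
One longest path: J–G–B–I–E–C–H.
So the diameter is 6.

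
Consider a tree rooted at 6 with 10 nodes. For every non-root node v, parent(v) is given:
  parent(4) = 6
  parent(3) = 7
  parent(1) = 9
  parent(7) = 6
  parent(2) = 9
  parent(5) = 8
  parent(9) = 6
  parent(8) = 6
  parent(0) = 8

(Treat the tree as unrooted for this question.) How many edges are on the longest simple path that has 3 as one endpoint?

4

A farthest node from 3 is 5 (1, 2, 0 also at distance 4).
The path 3–7–6–8–5 has 4 edges.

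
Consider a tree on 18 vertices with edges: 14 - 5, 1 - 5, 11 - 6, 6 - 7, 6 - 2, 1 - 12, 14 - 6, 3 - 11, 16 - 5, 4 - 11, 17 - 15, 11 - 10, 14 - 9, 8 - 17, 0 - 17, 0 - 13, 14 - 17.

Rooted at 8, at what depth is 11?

Path from 8 to 11: 8 → 17 → 14 → 6 → 11, which has 4 edges.

4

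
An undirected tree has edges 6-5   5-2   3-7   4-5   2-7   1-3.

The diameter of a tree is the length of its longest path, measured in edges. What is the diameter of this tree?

5

Starting from 4, a farthest node is 1 at distance 5.
One longest path: 4-5-2-7-3-1.
So the diameter is 5.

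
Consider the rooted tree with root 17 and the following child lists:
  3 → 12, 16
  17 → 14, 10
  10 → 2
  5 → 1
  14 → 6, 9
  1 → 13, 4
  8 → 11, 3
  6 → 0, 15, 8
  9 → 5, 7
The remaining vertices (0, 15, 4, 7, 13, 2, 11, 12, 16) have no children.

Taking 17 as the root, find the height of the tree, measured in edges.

A deepest node is 13, reached by 17-14-9-5-1-13.
That path has 5 edges, so the height is 5.

5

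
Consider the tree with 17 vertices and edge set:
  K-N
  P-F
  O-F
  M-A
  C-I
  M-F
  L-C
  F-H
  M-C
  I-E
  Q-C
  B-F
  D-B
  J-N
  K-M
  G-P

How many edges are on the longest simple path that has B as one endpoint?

Distances from B peak at 5, attained at E (J also at distance 5).
B–F–M–C–I–E

5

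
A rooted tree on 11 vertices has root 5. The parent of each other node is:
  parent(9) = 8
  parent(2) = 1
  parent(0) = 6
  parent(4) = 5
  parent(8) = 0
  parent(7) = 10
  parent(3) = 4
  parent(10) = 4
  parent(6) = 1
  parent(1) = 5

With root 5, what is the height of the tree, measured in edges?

5

A deepest node is 9, reached by 5–1–6–0–8–9.
That path has 5 edges, so the height is 5.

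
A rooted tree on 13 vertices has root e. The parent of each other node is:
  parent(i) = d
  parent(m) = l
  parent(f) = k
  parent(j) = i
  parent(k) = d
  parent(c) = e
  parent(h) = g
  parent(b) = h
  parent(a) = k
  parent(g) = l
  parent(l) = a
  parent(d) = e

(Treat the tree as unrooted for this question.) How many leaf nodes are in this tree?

5

The leaves are b, c, f, j, m.
That is 5 leaves.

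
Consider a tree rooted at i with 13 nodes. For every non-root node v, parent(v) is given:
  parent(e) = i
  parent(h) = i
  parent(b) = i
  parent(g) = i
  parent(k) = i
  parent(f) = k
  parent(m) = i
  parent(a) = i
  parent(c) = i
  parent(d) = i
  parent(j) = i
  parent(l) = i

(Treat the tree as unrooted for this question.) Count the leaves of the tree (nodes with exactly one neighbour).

11

Exactly 11 nodes have a single neighbour: a, b, c, d, e, f, g, h, j, l, m.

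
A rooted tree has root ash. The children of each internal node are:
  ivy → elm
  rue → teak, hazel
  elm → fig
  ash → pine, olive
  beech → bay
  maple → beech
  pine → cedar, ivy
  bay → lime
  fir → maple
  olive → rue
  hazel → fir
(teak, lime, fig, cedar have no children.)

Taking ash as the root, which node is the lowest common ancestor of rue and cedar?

ash

Ancestors of rue (toward the root): rue, olive, ash.
Ancestors of cedar: cedar, pine, ash.
The deepest node appearing in both lists is ash.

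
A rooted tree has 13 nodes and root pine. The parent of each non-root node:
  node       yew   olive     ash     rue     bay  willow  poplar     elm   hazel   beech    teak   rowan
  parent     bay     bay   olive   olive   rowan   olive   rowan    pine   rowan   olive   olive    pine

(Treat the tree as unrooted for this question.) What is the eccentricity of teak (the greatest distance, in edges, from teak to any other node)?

A farthest node from teak is elm.
The path teak-olive-bay-rowan-pine-elm has 5 edges.

5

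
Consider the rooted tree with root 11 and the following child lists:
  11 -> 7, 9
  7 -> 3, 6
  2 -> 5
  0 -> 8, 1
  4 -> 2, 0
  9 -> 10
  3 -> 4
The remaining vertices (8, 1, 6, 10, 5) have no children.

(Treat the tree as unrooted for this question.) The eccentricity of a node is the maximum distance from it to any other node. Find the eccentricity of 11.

5

A farthest node from 11 is 5 (1, 8 also at distance 5).
The path 11–7–3–4–2–5 has 5 edges.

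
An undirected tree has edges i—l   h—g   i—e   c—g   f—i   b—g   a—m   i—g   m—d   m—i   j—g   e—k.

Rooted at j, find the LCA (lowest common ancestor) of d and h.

g

Path d→root: d m i g j; path h→root: h g j.
First common node: g.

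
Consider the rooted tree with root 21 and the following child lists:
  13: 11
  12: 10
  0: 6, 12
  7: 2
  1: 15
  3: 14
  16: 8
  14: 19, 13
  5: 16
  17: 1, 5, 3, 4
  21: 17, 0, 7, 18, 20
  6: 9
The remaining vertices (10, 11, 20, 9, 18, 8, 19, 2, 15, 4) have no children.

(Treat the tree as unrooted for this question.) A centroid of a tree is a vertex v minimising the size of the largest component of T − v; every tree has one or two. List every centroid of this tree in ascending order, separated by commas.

Delete 17: the remaining components have sizes 10, 5, 3, 2, 1. Max 10 ≤ 11, so 17 is a centroid.
No neighbour of 17 does as well, so 17 is the unique centroid.

17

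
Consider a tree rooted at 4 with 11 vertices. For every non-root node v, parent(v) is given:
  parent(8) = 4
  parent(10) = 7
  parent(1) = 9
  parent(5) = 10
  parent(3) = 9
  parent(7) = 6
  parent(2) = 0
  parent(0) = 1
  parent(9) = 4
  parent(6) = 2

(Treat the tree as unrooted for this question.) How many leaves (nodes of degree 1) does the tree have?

The leaves are 3, 5, 8.
That is 3 leaves.

3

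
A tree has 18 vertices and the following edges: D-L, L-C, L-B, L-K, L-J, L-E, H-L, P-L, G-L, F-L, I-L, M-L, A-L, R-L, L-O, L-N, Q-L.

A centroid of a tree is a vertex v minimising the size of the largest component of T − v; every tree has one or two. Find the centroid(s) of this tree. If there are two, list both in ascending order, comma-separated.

Removing L splits the tree into components of sizes 1, 1, 1, 1, 1, 1, 1, 1, 1, 1, 1, 1, 1, 1, 1, 1, 1; the largest is 1 ≤ ⌊18/2⌋ = 9.
Every other node leaves some component of size > 9, so the centroid is unique.

L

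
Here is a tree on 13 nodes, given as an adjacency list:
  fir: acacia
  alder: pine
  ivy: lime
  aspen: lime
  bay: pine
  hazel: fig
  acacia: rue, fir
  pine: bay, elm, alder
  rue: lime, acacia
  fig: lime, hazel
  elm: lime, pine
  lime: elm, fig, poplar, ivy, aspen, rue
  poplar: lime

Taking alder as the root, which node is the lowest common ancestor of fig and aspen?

lime

Ancestors of fig (toward the root): fig, lime, elm, pine, alder.
Ancestors of aspen: aspen, lime, elm, pine, alder.
The deepest node appearing in both lists is lime.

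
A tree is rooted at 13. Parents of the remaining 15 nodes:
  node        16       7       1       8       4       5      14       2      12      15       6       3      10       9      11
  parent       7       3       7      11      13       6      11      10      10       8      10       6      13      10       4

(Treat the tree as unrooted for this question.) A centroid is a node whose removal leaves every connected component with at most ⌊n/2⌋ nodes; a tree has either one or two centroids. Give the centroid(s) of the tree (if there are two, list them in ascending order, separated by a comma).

10

If 10 is removed the pieces have sizes 6, 6, 1, 1, 1, all ≤ ⌊16/2⌋ = 8.
No neighbour of 10 does as well, so 10 is the unique centroid.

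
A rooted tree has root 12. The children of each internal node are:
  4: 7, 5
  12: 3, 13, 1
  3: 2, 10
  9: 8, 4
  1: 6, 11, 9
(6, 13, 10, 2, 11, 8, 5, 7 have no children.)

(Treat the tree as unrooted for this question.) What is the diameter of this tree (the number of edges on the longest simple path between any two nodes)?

6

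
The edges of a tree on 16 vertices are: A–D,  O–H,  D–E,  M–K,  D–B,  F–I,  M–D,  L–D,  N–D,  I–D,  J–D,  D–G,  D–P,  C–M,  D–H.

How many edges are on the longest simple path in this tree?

BFS from C reaches O last, at distance 4; BFS from O confirms no node is farther.
Path: C - M - D - H - O.

4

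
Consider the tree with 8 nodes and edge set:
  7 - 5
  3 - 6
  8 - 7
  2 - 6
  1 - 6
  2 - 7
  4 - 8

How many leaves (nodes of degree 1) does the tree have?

The leaves are 1, 3, 4, 5.
That is 4 leaves.

4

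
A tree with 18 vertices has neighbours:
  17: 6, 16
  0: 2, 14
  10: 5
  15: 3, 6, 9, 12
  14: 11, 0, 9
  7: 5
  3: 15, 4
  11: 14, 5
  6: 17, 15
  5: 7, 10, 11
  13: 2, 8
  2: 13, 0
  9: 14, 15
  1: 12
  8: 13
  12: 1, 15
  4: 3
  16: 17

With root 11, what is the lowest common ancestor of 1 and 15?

Path 1→root: 1 12 15 9 14 11; path 15→root: 15 9 14 11.
First common node: 15.

15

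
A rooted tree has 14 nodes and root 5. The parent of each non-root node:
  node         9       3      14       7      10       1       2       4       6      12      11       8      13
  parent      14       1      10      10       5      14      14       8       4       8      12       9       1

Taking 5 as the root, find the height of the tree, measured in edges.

6

11 sits deepest: 5 – 10 – 14 – 9 – 8 – 12 – 11 — 6 edges from the root.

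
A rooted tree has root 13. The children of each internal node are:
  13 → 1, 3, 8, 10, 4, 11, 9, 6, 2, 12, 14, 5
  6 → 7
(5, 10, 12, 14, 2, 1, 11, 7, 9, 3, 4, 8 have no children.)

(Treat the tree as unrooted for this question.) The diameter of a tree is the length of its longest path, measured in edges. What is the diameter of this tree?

BFS from 7 reaches 9 last, at distance 3; BFS from 9 confirms no node is farther.
Path: 7 – 6 – 13 – 9.

3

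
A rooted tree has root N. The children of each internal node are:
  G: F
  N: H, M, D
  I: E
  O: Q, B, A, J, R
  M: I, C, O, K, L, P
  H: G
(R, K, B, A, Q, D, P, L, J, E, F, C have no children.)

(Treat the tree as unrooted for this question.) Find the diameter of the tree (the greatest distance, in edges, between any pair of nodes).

6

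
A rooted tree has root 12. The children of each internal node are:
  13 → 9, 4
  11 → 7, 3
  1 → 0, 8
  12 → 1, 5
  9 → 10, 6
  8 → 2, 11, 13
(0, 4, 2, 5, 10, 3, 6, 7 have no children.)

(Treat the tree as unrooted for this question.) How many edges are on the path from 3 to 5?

5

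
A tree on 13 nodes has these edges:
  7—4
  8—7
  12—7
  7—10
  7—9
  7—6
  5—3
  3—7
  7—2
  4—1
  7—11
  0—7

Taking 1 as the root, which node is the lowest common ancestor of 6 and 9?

Ancestors of 6 (toward the root): 6, 7, 4, 1.
Ancestors of 9: 9, 7, 4, 1.
The deepest node appearing in both lists is 7.

7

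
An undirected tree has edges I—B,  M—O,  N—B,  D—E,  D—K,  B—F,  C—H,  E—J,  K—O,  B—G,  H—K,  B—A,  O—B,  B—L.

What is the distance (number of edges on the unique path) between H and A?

4

Walking from H: H – K – O – B – A. Length 4.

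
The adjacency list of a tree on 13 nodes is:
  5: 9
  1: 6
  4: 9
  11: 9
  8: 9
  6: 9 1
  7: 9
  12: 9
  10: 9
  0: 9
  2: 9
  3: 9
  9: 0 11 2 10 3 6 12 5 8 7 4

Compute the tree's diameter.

3

Starting from 1, a farthest node is 12 at distance 3.
One longest path: 1 – 6 – 9 – 12.
So the diameter is 3.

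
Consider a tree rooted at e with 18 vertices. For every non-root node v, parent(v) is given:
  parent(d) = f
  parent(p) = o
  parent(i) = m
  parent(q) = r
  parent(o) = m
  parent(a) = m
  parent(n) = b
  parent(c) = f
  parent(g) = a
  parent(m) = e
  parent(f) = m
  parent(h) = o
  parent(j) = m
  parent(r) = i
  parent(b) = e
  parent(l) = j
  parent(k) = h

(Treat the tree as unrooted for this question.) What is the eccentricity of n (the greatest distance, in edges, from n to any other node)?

6

Distances from n peak at 6, attained at q (k also at distance 6).
n – b – e – m – i – r – q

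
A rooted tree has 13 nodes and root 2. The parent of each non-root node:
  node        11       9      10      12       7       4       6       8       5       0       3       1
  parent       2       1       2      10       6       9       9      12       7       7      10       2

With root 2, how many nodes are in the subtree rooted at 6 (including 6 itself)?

4

Descendants of 6 (including itself): 6, 7, 0, 5. That's 4.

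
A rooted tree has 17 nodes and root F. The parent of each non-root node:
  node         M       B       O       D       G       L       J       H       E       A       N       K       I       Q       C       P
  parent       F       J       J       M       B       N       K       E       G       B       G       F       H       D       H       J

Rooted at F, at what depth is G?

4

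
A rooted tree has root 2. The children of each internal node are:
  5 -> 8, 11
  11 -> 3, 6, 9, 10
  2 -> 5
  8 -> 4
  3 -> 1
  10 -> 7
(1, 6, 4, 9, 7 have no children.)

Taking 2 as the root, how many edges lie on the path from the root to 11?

2

Climbing from 11 to the root: 11 – 5 – 2. That's 2 steps.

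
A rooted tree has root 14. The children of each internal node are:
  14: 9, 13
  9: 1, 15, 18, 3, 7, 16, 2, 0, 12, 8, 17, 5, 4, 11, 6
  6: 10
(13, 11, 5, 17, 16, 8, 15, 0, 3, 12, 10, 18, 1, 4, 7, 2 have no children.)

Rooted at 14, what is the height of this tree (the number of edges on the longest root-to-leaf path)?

3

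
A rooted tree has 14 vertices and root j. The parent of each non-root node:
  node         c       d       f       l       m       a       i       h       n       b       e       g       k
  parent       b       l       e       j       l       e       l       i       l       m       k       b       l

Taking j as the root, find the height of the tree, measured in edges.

The longest root-to-leaf path is j-l-m-b-g (4 edges).

4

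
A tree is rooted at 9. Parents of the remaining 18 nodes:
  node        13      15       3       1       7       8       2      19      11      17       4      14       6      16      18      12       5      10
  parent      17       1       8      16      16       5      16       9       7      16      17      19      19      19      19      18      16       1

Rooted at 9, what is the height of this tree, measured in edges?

The longest root-to-leaf path is 9 → 19 → 16 → 5 → 8 → 3 (5 edges).

5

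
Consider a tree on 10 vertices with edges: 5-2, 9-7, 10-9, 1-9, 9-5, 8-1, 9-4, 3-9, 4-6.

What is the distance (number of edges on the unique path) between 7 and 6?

7–9–4–6: 3 edges.

3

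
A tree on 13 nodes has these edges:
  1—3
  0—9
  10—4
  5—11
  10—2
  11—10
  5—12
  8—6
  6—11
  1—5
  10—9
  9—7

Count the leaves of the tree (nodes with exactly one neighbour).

The leaves are 0, 2, 3, 4, 7, 8, 12.
That is 7 leaves.

7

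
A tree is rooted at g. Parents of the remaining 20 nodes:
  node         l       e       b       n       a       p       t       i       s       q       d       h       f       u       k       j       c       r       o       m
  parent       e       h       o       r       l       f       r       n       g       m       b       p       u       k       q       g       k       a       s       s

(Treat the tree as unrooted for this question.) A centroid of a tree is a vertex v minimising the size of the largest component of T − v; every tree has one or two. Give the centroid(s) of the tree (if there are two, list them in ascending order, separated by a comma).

u

Removing u splits the tree into components of sizes 10, 10; the largest is 10 ≤ ⌊21/2⌋ = 10.
No neighbour of u does as well, so u is the unique centroid.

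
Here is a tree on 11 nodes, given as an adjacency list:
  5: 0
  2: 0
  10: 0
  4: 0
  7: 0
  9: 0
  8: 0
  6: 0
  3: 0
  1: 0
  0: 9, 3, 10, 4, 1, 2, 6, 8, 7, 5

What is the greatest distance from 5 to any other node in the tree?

A farthest node from 5 is 8 (7, 1, 6, 4, 10, 3, 2, 9 also at distance 2).
The path 5-0-8 has 2 edges.

2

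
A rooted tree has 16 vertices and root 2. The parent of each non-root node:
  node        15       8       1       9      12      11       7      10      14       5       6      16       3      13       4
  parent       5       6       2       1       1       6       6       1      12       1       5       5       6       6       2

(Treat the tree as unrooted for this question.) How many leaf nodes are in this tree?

Degree-1 nodes: 3, 4, 7, 8, 9, 10, 11, 13, 14, 15, 16 — 11 of them.

11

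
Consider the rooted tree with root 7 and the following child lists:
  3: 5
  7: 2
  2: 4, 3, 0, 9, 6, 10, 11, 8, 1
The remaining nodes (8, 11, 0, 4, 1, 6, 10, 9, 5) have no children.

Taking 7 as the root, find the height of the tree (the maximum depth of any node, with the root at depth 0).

3

A deepest node is 5, reached by 7–2–3–5.
That path has 3 edges, so the height is 3.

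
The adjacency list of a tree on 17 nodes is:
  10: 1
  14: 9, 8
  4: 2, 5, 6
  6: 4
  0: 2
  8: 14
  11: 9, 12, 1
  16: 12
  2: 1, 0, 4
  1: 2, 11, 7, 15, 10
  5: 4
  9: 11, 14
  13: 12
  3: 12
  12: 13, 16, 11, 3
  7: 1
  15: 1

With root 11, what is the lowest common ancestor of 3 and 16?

12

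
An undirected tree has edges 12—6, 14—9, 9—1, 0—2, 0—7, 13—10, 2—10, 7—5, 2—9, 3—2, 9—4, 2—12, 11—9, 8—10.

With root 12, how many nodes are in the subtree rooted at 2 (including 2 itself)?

The subtree rooted at 2 contains: 2, 0, 9, 10, 3, 7, 1, 4, 11, 14, 8, 13, 5 — 13 nodes.

13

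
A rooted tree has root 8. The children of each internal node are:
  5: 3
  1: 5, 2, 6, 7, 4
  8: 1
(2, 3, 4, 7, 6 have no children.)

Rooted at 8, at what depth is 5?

2

8 – 1 – 5 — 2 edges.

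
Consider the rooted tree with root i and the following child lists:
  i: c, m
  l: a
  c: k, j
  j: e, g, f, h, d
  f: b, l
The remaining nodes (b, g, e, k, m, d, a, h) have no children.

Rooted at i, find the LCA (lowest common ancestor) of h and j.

j

Path h→root: h j c i; path j→root: j c i.
First common node: j.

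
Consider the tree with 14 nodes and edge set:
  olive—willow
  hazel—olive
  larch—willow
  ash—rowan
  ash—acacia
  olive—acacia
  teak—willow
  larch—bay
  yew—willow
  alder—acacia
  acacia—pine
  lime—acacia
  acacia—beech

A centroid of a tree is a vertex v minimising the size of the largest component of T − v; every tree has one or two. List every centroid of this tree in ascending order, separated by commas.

acacia, olive

Delete olive: the remaining components have sizes 7, 5, 1. Max 7 ≤ 7, so olive is a centroid.
Its neighbour acacia also leaves a largest component of size 7, so both are centroids.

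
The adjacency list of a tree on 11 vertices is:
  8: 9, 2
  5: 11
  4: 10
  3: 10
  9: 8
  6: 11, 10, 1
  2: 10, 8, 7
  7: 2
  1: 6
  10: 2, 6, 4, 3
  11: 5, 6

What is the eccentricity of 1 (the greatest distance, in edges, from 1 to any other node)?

5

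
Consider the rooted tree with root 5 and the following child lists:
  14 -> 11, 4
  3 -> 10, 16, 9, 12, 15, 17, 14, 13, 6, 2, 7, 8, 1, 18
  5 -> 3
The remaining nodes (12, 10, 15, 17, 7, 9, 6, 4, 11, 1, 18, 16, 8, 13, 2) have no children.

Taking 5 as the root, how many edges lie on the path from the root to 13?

Climbing from 13 to the root: 13–3–5. That's 2 steps.

2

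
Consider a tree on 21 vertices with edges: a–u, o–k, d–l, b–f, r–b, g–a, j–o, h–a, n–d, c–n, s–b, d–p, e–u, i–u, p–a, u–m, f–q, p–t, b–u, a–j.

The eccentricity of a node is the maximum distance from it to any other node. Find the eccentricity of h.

Distances from h peak at 5, attained at q (c also at distance 5).
h – a – u – b – f – q

5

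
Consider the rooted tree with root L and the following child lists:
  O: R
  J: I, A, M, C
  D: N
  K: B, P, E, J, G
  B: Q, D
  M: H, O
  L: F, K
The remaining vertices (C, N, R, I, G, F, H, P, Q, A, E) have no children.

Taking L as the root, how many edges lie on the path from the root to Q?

Path from L to Q: L – K – B – Q, which has 3 edges.

3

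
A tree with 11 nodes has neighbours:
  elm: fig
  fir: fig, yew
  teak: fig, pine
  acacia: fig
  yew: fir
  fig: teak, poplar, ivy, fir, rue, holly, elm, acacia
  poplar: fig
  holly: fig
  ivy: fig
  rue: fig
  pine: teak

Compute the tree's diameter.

4

Starting from pine, a farthest node is yew at distance 4.
One longest path: pine–teak–fig–fir–yew.
So the diameter is 4.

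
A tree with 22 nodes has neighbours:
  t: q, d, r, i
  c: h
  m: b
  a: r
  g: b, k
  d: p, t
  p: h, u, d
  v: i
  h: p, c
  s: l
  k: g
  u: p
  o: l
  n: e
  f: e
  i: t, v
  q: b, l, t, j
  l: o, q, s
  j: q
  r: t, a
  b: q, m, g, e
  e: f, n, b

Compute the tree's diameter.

Starting from k, a farthest node is c at distance 8.
One longest path: k–g–b–q–t–d–p–h–c.
So the diameter is 8.

8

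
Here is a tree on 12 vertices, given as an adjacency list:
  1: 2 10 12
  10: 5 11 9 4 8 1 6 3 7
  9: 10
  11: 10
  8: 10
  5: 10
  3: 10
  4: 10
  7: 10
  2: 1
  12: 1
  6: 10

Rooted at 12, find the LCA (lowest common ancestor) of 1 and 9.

1

Ancestors of 1 (toward the root): 1, 12.
Ancestors of 9: 9, 10, 1, 12.
The deepest node appearing in both lists is 1.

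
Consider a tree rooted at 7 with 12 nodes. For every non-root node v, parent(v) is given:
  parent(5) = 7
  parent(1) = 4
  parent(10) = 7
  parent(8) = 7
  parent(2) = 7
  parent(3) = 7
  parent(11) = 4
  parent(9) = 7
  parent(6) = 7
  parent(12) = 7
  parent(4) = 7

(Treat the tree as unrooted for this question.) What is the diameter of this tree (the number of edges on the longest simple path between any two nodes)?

BFS from 11 reaches 10 last, at distance 3; BFS from 10 confirms no node is farther.
Path: 11 – 4 – 7 – 10.

3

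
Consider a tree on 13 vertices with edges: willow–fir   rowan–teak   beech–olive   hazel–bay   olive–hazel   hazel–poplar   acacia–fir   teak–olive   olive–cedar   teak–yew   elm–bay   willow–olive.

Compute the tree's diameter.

6

BFS from elm reaches acacia last, at distance 6; BFS from acacia confirms no node is farther.
Path: elm – bay – hazel – olive – willow – fir – acacia.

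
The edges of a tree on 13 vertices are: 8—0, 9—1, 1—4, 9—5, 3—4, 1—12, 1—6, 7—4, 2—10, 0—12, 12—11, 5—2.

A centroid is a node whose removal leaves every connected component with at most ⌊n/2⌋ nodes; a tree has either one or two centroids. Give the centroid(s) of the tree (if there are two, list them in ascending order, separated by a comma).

1

Removing 1 splits the tree into components of sizes 4, 4, 3, 1; the largest is 4 ≤ ⌊13/2⌋ = 6.
Every other node leaves some component of size > 6, so the centroid is unique.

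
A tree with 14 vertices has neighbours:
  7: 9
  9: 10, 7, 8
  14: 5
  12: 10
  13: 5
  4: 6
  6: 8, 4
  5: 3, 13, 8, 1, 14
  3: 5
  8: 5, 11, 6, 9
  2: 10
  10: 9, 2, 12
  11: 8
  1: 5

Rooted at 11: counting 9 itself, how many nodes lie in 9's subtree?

9's subtree: {9, 7, 10, 12, 2}, size 5.

5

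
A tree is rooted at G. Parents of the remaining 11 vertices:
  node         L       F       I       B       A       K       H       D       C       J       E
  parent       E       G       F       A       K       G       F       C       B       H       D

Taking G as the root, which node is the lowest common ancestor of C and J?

G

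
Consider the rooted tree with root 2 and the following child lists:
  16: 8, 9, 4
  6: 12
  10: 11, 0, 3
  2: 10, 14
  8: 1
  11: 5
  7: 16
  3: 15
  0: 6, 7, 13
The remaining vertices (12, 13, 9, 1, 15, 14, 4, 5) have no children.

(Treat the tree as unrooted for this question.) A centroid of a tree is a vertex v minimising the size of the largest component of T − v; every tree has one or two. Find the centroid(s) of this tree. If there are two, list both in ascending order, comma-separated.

0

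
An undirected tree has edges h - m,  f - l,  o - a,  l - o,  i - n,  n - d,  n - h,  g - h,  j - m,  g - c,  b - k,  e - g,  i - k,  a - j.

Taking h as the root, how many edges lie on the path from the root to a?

3

h – m – j – a — 3 edges.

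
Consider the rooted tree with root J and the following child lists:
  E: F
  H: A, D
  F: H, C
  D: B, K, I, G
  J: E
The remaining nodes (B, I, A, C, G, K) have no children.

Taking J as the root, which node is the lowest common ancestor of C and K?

C's ancestor chain is C, F, E, J and K's is K, D, H, F, E, J; they first meet at F.

F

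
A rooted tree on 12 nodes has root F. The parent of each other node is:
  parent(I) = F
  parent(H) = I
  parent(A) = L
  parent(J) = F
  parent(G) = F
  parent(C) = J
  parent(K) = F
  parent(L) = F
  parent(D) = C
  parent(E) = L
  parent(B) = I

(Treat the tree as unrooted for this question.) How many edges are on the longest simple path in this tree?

5

Starting from D, a farthest node is A at distance 5.
One longest path: D – C – J – F – L – A.
So the diameter is 5.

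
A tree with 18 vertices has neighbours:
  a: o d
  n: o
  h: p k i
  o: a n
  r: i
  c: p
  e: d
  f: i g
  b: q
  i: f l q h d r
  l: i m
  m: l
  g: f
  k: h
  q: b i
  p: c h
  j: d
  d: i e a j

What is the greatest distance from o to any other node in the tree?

6

The node farthest from o is c, via o-a-d-i-h-p-c — 6 edges.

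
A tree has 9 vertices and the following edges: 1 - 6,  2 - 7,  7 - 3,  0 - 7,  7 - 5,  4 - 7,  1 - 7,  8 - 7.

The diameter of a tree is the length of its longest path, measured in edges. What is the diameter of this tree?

3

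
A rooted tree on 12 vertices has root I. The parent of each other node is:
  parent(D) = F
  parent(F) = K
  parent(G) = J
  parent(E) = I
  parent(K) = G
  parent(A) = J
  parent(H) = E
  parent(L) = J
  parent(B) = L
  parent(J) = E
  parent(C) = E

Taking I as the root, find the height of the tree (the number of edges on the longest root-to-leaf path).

The longest root-to-leaf path is I → E → J → G → K → F → D (6 edges).

6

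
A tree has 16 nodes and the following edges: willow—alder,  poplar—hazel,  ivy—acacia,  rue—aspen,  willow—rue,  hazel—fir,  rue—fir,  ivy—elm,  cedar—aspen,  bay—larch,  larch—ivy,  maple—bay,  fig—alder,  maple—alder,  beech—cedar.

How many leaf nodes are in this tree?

5

Exactly 5 nodes have a single neighbour: acacia, beech, elm, fig, poplar.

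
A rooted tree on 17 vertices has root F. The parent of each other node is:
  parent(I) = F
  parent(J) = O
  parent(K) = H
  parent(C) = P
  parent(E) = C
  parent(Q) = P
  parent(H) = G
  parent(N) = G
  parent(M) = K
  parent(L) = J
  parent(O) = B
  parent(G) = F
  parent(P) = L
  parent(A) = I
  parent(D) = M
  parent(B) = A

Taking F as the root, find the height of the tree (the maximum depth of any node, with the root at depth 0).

9

A deepest node is E, reached by F-I-A-B-O-J-L-P-C-E.
That path has 9 edges, so the height is 9.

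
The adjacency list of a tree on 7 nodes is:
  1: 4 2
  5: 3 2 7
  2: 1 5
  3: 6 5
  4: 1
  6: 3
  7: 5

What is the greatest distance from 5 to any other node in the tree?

3

Distances from 5 peak at 3, attained at 4.
5–2–1–4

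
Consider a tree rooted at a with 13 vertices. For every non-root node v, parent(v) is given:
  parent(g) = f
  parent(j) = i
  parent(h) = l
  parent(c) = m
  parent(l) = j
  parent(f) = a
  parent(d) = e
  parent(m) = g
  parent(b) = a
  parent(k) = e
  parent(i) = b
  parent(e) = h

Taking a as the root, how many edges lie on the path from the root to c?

4

Path from a to c: a – f – g – m – c, which has 4 edges.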